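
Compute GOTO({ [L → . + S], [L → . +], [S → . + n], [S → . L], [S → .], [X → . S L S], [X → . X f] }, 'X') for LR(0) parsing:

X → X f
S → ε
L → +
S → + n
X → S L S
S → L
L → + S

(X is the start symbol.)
{ [X → X . f] }

GOTO(I, 'X') = CLOSURE({ [A → αX.β] : [A → α.Xβ] ∈ I, X = 'X' })

Items with dot before 'X', with the dot advanced:
  [X → . X f] → [X → X . f]
Closure adds nothing (no advanced item has the dot before a non-terminal).

GOTO = { [X → X . f] }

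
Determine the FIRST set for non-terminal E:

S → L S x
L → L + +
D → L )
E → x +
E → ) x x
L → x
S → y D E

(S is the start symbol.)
To compute FIRST(E), examine every production with E on the left-hand side, reading each right-hand side left to right until a non-nullable symbol is reached.

From E → x +:
  - x is a terminal: add 'x' and stop
From E → ) x x:
  - ')' is a terminal: add ')' and stop

Collecting: FIRST(E) = { ')', 'x' }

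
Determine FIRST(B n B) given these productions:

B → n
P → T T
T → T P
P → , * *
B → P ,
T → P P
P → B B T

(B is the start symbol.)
FIRST sets of the non-terminals involved (from the grammar, by fixed-point iteration):
  FIRST(B) = { ',', 'n' }

To compute FIRST(B n B), process the symbols left to right:
Symbol B is a non-terminal. Add FIRST(B) \ {ε} = { ',', 'n' }
B is not nullable (ε ∉ FIRST(B)), so stop here.
FIRST(B n B) = { ',', 'n' }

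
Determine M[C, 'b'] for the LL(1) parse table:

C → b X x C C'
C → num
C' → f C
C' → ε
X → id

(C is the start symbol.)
C → b X x C C'

To find M[C, 'b'], we find productions for C where 'b' is in the predict set (PREDICT(N → α) = (FIRST(α) \ {ε}) ∪ (FOLLOW(N) if α ⇒* ε)).

C → b X x C C': PREDICT = { 'b' }
  'b' is in predict set, so this production goes in M[C, 'b']
C → num: PREDICT = { 'num' }

M[C, 'b'] = C → b X x C C'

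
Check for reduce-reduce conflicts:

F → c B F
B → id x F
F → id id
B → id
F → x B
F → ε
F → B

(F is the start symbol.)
A reduce-reduce conflict occurs when an LR(0) state has two complete items [A → α .] and [B → β .] — both call for a reduction, and with no lookahead the parser cannot choose between them.

Augment with F' → F and build the canonical LR(0) collection (I0 = CLOSURE({[F' → . F]}), then GOTO on every symbol after a dot until no new states appear). It has 13 states:
  I0: { [B → . id x F], [B → . id], [F → . B], [F → . c B F], [F → . id id], [F → . x B], [F → .], [F' → . F] }  — shift, reduce
  I1: { [F → B .] }  — reduce
  I2: { [F' → F .] }  — accept
  I3: { [B → . id x F], [B → . id], [F → c . B F] }  — shift
  I4: { [B → id . x F], [B → id .], [F → id . id] }  — shift, reduce
  I5: { [B → . id x F], [B → . id], [F → x . B] }  — shift
  I6: { [F → x B .] }  — reduce
  I7: { [B → id . x F], [B → id .] }  — shift, reduce
  I8: { [B → . id x F], [B → . id], [B → id x . F], [F → . B], [F → . c B F], [F → . id id], [F → . x B], [F → .] }  — shift, reduce
  I9: { [B → id x F .] }  — reduce
  I10: { [F → id id .] }  — reduce
  I11: { [B → . id x F], [B → . id], [F → . B], [F → . c B F], [F → . id id], [F → . x B], [F → .], [F → c B . F] }  — shift, reduce
  I12: { [F → c B F .] }  — reduce

No state contains more than one complete item.

Answer: No reduce-reduce conflicts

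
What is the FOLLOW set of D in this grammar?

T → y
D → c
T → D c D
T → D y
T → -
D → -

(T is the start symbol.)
{ $, 'c', 'y' }

In T → D c D: D is followed by c D, add FIRST(c D) \ {ε} = { 'c' }
In T → D c D: D is at the end, add FOLLOW(T)
In T → D y: D is followed by y, add FIRST(y) \ {ε} = { 'y' }

The FOLLOW sets referred to above (computed the same way, to a fixed point):
  FOLLOW(T) = { $ }

Taking the union: FOLLOW(D) = { $, 'c', 'y' }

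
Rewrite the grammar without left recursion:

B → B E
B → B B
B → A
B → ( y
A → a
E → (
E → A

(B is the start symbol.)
B → A B'
B → ( y B'
B' → E B'
B' → B B'
B' → ε
A → a
E → (
E → A

B is directly left-recursive. The standard transformation for
  A → A α₁ | ... | A α_m | β₁ | ... | β_n
is
  A  → β₁ A' | ... | β_n A'
  A' → α₁ A' | ... | α_m A' | ε

B → A becomes B → A B'
B → ( y becomes B → ( y B'
B → B E becomes B' → E B'
B → B B becomes B' → B B'
Add B' → ε

Productions for other non-terminals are unchanged:
  A → a
  E → (
  E → A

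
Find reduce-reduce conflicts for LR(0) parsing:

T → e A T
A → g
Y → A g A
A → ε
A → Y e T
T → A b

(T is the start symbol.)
A reduce-reduce conflict occurs when an LR(0) state has two complete items [A → α .] and [B → β .] — both call for a reduction, and with no lookahead the parser cannot choose between them.

Augment with T' → T and build the canonical LR(0) collection (I0 = CLOSURE({[T' → . T]}), then GOTO on every symbol after a dot until no new states appear). It has 14 states:
  I0: { [A → . Y e T], [A → . g], [A → .], [T → . A b], [T → . e A T], [T' → . T], [Y → . A g A] }  — shift, reduce
  I1: { [T → A . b], [Y → A . g A] }  — shift
  I2: { [T' → T .] }  — accept
  I3: { [A → Y . e T] }  — shift
  I4: { [A → . Y e T], [A → . g], [A → .], [T → e . A T], [Y → . A g A] }  — shift, reduce
  I5: { [A → g .] }  — reduce
  I6: { [A → . Y e T], [A → . g], [A → .], [T → . A b], [T → . e A T], [T → e A . T], [Y → . A g A], [Y → A . g A] }  — shift, reduce
  I7: { [T → e A T .] }  — reduce
  I8: { [A → . Y e T], [A → . g], [A → .], [A → g .], [Y → . A g A], [Y → A g . A] }  — shift, 2 reduces
  I9: { [Y → A . g A], [Y → A g A .] }  — shift, reduce
  I10: { [A → . Y e T], [A → . g], [A → .], [Y → . A g A], [Y → A g . A] }  — shift, reduce
  I11: { [A → . Y e T], [A → . g], [A → .], [A → Y e . T], [T → . A b], [T → . e A T], [Y → . A g A] }  — shift, reduce
  I12: { [A → Y e T .] }  — reduce
  I13: { [T → A b .] }  — reduce

I8 contains complete items [A → .], [A → g .] — reduce-reduce conflict.

Answer: Yes — I8: [A → .] vs [A → g .]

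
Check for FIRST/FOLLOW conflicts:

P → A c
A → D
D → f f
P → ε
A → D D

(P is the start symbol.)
No FIRST/FOLLOW conflicts.

A FIRST/FOLLOW conflict occurs when a non-terminal N has a nullable alternative N → β (β ⇒* ε) and another alternative N → α with FIRST(α) ∩ FOLLOW(N) ≠ ∅: on such a lookahead the parser cannot decide between expanding α and letting N vanish via β.

Nullable non-terminals: P.
FIRST sets used below: FIRST(A) = { 'f' }

P: nullable alternative(s) P → ε; FOLLOW(P) = { $ }
  P → A c: FIRST \ {ε} = { 'f' } — disjoint from FOLLOW(P)
  P → ε: FIRST \ {ε} = { } — this is the only nullable alternative, skip

A, D have no nullable alternative, so no FIRST/FOLLOW check is needed there.

No FIRST/FOLLOW conflicts found.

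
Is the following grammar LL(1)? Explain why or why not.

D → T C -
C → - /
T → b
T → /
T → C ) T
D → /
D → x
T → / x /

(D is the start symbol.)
No. Predict set conflict for D: { '/' }

A grammar is LL(1) if for each non-terminal N with multiple productions, the predict sets of those productions are pairwise disjoint, where PREDICT(N → α) = (FIRST(α) \ {ε}) ∪ (FOLLOW(N) if α ⇒* ε).

Relevant sets:
  FIRST(T) = { '-', '/', 'b' }
  FIRST(C) = { '-' }

For D:
  PREDICT(D → T C '-') = { '-', '/', 'b' }
  PREDICT(D → '/') = { '/' }
  PREDICT(D → x) = { 'x' }
For T:
  PREDICT(T → b) = { 'b' }
  PREDICT(T → '/') = { '/' }
  PREDICT(T → C ')' T) = { '-' }
  PREDICT(T → '/' x '/') = { '/' }
C has a single production, so nothing to check there.

Conflict found: Predict set conflict for D: { '/' }
The grammar is NOT LL(1).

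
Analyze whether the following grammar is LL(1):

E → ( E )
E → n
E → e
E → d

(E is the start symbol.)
Yes, the grammar is LL(1).

For E:
  PREDICT(E → '(' E ')') = { '(' }
  PREDICT(E → n) = { 'n' }
  PREDICT(E → e) = { 'e' }
  PREDICT(E → d) = { 'd' }

All predict sets are disjoint. The grammar IS LL(1).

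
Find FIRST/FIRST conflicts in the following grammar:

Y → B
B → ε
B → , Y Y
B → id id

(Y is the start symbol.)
No FIRST/FIRST conflicts.

Productions for B:
  B → ε: FIRST = { ε }
  B → , Y Y: FIRST = { ',' }
  B → id id: FIRST = { 'id' }
Y has only one production, so no FIRST/FIRST conflict is possible there.

All alternatives of each non-terminal have pairwise disjoint FIRST sets.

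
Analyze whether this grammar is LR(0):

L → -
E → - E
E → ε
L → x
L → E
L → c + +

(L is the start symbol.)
No. Shift-reduce conflict between [E → .] and [E → . - E]

A grammar is LR(0) if no state in the canonical LR(0) collection has:
  - both a shift item (dot before a terminal) and a complete item (shift-reduce conflict), or
  - two or more complete items (reduce-reduce conflict; the accept item [L' → L .] counts as a complete item here).

Augment with L' → L and build the canonical LR(0) collection (I0 = CLOSURE({[L' → . L]}), then GOTO on every symbol after a dot until no new states appear). It has 10 states:
  I0: { [E → . - E], [E → .], [L → . -], [L → . E], [L → . c + +], [L → . x], [L' → . L] }  — shift, reduce
  I1: { [E → - . E], [E → . - E], [E → .], [L → - .] }  — shift, 2 reduces
  I2: { [L → E .] }  — reduce
  I3: { [L' → L .] }  — accept
  I4: { [L → c . + +] }  — shift
  I5: { [L → x .] }  — reduce
  I6: { [L → c + . +] }  — shift
  I7: { [L → c + + .] }  — reduce
  I8: { [E → - . E], [E → . - E], [E → .] }  — shift, reduce
  I9: { [E → - E .] }  — reduce

Conflict in state I0:
  Shift-reduce conflict between [E → .] and [E → . - E]
So the grammar is NOT LR(0).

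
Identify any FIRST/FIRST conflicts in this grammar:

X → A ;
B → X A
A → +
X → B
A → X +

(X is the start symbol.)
FIRST sets of the non-terminals at (or reachable through a nullable prefix from) the front of some alternative:
  FIRST(A) = { '+' }
  FIRST(B) = { '+' }
  FIRST(X) = { '+' }

Productions for X:
  X → A ;: FIRST = { '+' }
  X → B: FIRST = { '+' }
Productions for A:
  A → +: FIRST = { '+' }
  A → X +: FIRST = { '+' }
B has only one production, so no FIRST/FIRST conflict is possible there.

Conflict for X: X → A ; and X → B
  Overlap: { '+' }
Conflict for A: A → + and A → X +
  Overlap: { '+' }

Answer: Yes. X → A ';' / X → B on { '+' }; A → '+' / A → X '+' on { '+' }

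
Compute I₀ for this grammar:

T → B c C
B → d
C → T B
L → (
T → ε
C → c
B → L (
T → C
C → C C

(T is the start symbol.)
First, augment the grammar with T' → T
I₀ = CLOSURE({ [T' → . T] }):
  [T' → . T] has the dot before T: add [T → . B c C], [T → .], [T → . C]
  [T → . B c C] has the dot before B: add [B → . d], [B → . L (]
  [T → . C] has the dot before C: add [C → . T B], [C → . c], [C → . C C]
  [B → . L (] has the dot before L: add [L → . (]
No further items can be added.

I₀ = { [B → . L (], [B → . d], [C → . C C], [C → . T B], [C → . c], [L → . (], [T → . B c C], [T → . C], [T → .], [T' → . T] }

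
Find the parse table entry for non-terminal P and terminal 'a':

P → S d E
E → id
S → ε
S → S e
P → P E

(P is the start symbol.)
To find M[P, 'a'], we find productions for P where 'a' is in the predict set (PREDICT(N → α) = (FIRST(α) \ {ε}) ∪ (FOLLOW(N) if α ⇒* ε)).

Relevant sets:
  FIRST(S) = { 'e', ε }
  FIRST(P) = { 'd', 'e' }

P → S d E: PREDICT = { 'd', 'e' }
P → P E: PREDICT = { 'd', 'e' }

M[P, 'a'] is empty (no production applies)

Answer: Empty (error entry)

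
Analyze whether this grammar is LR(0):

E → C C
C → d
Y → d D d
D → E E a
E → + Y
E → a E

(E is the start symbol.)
Yes, the grammar is LR(0)

A grammar is LR(0) if no state in the canonical LR(0) collection has:
  - both a shift item (dot before a terminal) and a complete item (shift-reduce conflict), or
  - two or more complete items (reduce-reduce conflict; the accept item [E' → E .] counts as a complete item here).

Augment with E' → E and build the canonical LR(0) collection (I0 = CLOSURE({[E' → . E]}), then GOTO on every symbol after a dot until no new states appear). It has 15 states:
  I0: { [C → . d], [E → . + Y], [E → . C C], [E → . a E], [E' → . E] }  — shift
  I1: { [E → + . Y], [Y → . d D d] }  — shift
  I2: { [C → . d], [E → C . C] }  — shift
  I3: { [E' → E .] }  — accept
  I4: { [C → . d], [E → . + Y], [E → . C C], [E → . a E], [E → a . E] }  — shift
  I5: { [C → d .] }  — reduce
  I6: { [E → a E .] }  — reduce
  I7: { [E → C C .] }  — reduce
  I8: { [E → + Y .] }  — reduce
  I9: { [C → . d], [D → . E E a], [E → . + Y], [E → . C C], [E → . a E], [Y → d . D d] }  — shift
  I10: { [Y → d D . d] }  — shift
  I11: { [C → . d], [D → E . E a], [E → . + Y], [E → . C C], [E → . a E] }  — shift
  I12: { [D → E E . a] }  — shift
  I13: { [D → E E a .] }  — reduce
  I14: { [Y → d D d .] }  — reduce

Every state is either a pure shift/goto state or contains exactly one complete item and nothing to shift — no conflicts. The grammar is LR(0).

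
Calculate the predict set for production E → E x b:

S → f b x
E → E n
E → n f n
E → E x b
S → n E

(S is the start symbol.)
{ 'n' }

PREDICT(E → E x b) = (FIRST(RHS) \ {ε}) ∪ (FOLLOW(E) if ε ∈ FIRST(RHS), i.e. RHS ⇒* ε)
FIRST(E) = { 'n' }
FIRST(E x b) = { 'n' }
ε ∉ FIRST(E x b), so FOLLOW(E) is not added.
PREDICT(E → E x b) = { 'n' }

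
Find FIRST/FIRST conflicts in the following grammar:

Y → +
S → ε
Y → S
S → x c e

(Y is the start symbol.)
A FIRST/FIRST conflict occurs when two productions N → α and N → β for the same non-terminal have FIRST(α) ∩ FIRST(β) ≠ ∅ (with ε ∈ FIRST of a nullable right-hand side, so two nullable alternatives also conflict).

FIRST sets of the non-terminals at (or reachable through a nullable prefix from) the front of some alternative:
  FIRST(S) = { 'x', ε }

Productions for Y:
  Y → +: FIRST = { '+' }
  Y → S: FIRST = { 'x', ε }
Productions for S:
  S → ε: FIRST = { ε }
  S → x c e: FIRST = { 'x' }

All alternatives of each non-terminal have pairwise disjoint FIRST sets.

Answer: No FIRST/FIRST conflicts.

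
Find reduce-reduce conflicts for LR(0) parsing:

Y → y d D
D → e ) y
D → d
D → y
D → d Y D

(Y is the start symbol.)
No reduce-reduce conflicts

Augment with Y' → Y and build the canonical LR(0) collection (I0 = CLOSURE({[Y' → . Y]}), then GOTO on every symbol after a dot until no new states appear). It has 12 states:
  I0: { [Y → . y d D], [Y' → . Y] }  — shift
  I1: { [Y' → Y .] }  — accept
  I2: { [Y → y . d D] }  — shift
  I3: { [D → . d Y D], [D → . d], [D → . e ) y], [D → . y], [Y → y d . D] }  — shift
  I4: { [Y → y d D .] }  — reduce
  I5: { [D → d . Y D], [D → d .], [Y → . y d D] }  — shift, reduce
  I6: { [D → e . ) y] }  — shift
  I7: { [D → y .] }  — reduce
  I8: { [D → e ) . y] }  — shift
  I9: { [D → e ) y .] }  — reduce
  I10: { [D → . d Y D], [D → . d], [D → . e ) y], [D → . y], [D → d Y . D] }  — shift
  I11: { [D → d Y D .] }  — reduce

No state contains more than one complete item.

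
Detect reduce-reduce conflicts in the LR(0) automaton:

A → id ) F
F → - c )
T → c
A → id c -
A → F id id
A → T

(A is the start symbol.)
A reduce-reduce conflict occurs when an LR(0) state has two complete items [A → α .] and [B → β .] — both call for a reduction, and with no lookahead the parser cannot choose between them.

Augment with A' → A and build the canonical LR(0) collection (I0 = CLOSURE({[A' → . A]}), then GOTO on every symbol after a dot until no new states appear). It has 15 states:
  I0: { [A → . F id id], [A → . T], [A → . id ) F], [A → . id c -], [A' → . A], [F → . - c )], [T → . c] }  — shift
  I1: { [F → - . c )] }  — shift
  I2: { [A' → A .] }  — accept
  I3: { [A → F . id id] }  — shift
  I4: { [A → T .] }  — reduce
  I5: { [T → c .] }  — reduce
  I6: { [A → id . ) F], [A → id . c -] }  — shift
  I7: { [A → id ) . F], [F → . - c )] }  — shift
  I8: { [A → id c . -] }  — shift
  I9: { [A → id c - .] }  — reduce
  I10: { [A → id ) F .] }  — reduce
  I11: { [A → F id . id] }  — shift
  I12: { [A → F id id .] }  — reduce
  I13: { [F → - c . )] }  — shift
  I14: { [F → - c ) .] }  — reduce

No state contains more than one complete item.

Answer: No reduce-reduce conflicts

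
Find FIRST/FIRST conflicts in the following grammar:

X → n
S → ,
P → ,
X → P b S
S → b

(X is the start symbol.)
No FIRST/FIRST conflicts.

FIRST sets of the non-terminals at (or reachable through a nullable prefix from) the front of some alternative:
  FIRST(P) = { ',' }

Productions for X:
  X → n: FIRST = { 'n' }
  X → P b S: FIRST = { ',' }
Productions for S:
  S → ,: FIRST = { ',' }
  S → b: FIRST = { 'b' }
P has only one production, so no FIRST/FIRST conflict is possible there.

All alternatives of each non-terminal have pairwise disjoint FIRST sets.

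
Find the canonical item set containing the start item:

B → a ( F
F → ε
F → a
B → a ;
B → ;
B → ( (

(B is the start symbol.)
First, augment the grammar with B' → B
I₀ = CLOSURE({ [B' → . B] }):
  [B' → . B] has the dot before B: add [B → . a ( F], [B → . a ;], [B → . ;], [B → . ( (]
No further items can be added.

I₀ = { [B → . ( (], [B → . ;], [B → . a ( F], [B → . a ;], [B' → . B] }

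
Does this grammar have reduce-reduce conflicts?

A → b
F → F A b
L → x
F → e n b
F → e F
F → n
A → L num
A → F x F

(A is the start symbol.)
A reduce-reduce conflict occurs when an LR(0) state has two complete items [A → α .] and [B → β .] — both call for a reduction, and with no lookahead the parser cannot choose between them.

Augment with A' → A and build the canonical LR(0) collection (I0 = CLOSURE({[A' → . A]}), then GOTO on every symbol after a dot until no new states appear). It has 16 states:
  I0: { [A → . F x F], [A → . L num], [A → . b], [A' → . A], [F → . F A b], [F → . e F], [F → . e n b], [F → . n], [L → . x] }  — shift
  I1: { [A' → A .] }  — accept
  I2: { [A → . F x F], [A → . L num], [A → . b], [A → F . x F], [F → . F A b], [F → . e F], [F → . e n b], [F → . n], [F → F . A b], [L → . x] }  — shift
  I3: { [A → L . num] }  — shift
  I4: { [A → b .] }  — reduce
  I5: { [F → . F A b], [F → . e F], [F → . e n b], [F → . n], [F → e . F], [F → e . n b] }  — shift
  I6: { [F → n .] }  — reduce
  I7: { [L → x .] }  — reduce
  I8: { [A → . F x F], [A → . L num], [A → . b], [F → . F A b], [F → . e F], [F → . e n b], [F → . n], [F → F . A b], [F → e F .], [L → . x] }  — shift, reduce
  I9: { [F → e n . b], [F → n .] }  — shift, reduce
  I10: { [F → e n b .] }  — reduce
  I11: { [F → F A . b] }  — shift
  I12: { [F → F A b .] }  — reduce
  I13: { [A → L num .] }  — reduce
  I14: { [A → F x . F], [F → . F A b], [F → . e F], [F → . e n b], [F → . n], [L → x .] }  — shift, reduce
  I15: { [A → . F x F], [A → . L num], [A → . b], [A → F x F .], [F → . F A b], [F → . e F], [F → . e n b], [F → . n], [F → F . A b], [L → . x] }  — shift, reduce

No state contains more than one complete item.

Answer: No reduce-reduce conflicts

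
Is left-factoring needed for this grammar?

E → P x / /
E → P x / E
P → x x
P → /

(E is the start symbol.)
Left-factoring is needed when two productions for the same non-terminal
share a common prefix on the right-hand side.

Productions for E:
  E → P x / /
  E → P x / E
Productions for P:
  P → x x
  P → /

Found common prefix 'P x /' in productions for E

Answer: Yes, E has productions with common prefix 'P x /'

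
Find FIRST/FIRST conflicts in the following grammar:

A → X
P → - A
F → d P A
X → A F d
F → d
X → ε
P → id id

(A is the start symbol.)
FIRST sets of the non-terminals at (or reachable through a nullable prefix from) the front of some alternative:
  FIRST(A) = { 'd', ε }
  FIRST(F) = { 'd' }

Productions for P:
  P → - A: FIRST = { '-' }
  P → id id: FIRST = { 'id' }
Productions for F:
  F → d P A: FIRST = { 'd' }
  F → d: FIRST = { 'd' }
Productions for X:
  X → A F d: FIRST = { 'd' }
  X → ε: FIRST = { ε }
A has only one production, so no FIRST/FIRST conflict is possible there.

Conflict for F: F → d P A and F → d
  Overlap: { 'd' }

Answer: Yes. F → d P A / F → d on { 'd' }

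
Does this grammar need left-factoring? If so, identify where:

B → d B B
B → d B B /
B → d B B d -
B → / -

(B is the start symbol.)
Left-factoring is needed when two productions for the same non-terminal
share a common prefix on the right-hand side.

Productions for B:
  B → d B B
  B → d B B /
  B → d B B d -
  B → / -

Found common prefix 'd B B' in productions for B

Answer: Yes, B has productions with common prefix 'd B B'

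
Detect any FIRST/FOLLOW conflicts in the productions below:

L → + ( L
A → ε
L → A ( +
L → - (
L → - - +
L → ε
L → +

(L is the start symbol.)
Nullable non-terminals: A, L.
FIRST sets used below: FIRST(A) = { ε }
A has a nullable alternative but only one production, so nothing to check.

L: nullable alternative(s) L → ε; FOLLOW(L) = { $ }
  L → + ( L: FIRST \ {ε} = { '+' } — disjoint from FOLLOW(L)
  L → A ( +: FIRST \ {ε} = { '(' } — disjoint from FOLLOW(L)
  L → - (: FIRST \ {ε} = { '-' } — disjoint from FOLLOW(L)
  L → - - +: FIRST \ {ε} = { '-' } — disjoint from FOLLOW(L)
  L → ε: FIRST \ {ε} = { } — this is the only nullable alternative, skip
  L → +: FIRST \ {ε} = { '+' } — disjoint from FOLLOW(L)

No FIRST/FOLLOW conflicts found.

Answer: No FIRST/FOLLOW conflicts.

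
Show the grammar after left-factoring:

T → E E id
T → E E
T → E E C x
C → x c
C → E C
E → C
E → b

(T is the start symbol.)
Left-factoring transforms A → αβ₁ | αβ₂ into A → αA' and A' → β₁ | β₂
(α is the longest common prefix among the alternatives). Repeat until
no nonterminal has two alternatives with a common prefix.

Round 1: T has alternatives sharing prefix 'E E'. Introduce T': T → E E T'
  Add: T' → id
  Add: T' → ε
  Add: T' → C x

No remaining common prefixes — done.

Resulting grammar:
T → E E T'
T' → id
T' → ε
T' → C x
C → x c
C → E C
E → C
E → b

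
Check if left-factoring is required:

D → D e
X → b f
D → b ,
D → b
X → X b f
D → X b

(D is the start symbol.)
Left-factoring is needed when two productions for the same non-terminal
share a common prefix on the right-hand side.

Productions for D:
  D → D e
  D → b ,
  D → b
  D → X b
Productions for X:
  X → b f
  X → X b f

Found common prefix 'b' in productions for D

Answer: Yes, D has productions with common prefix 'b'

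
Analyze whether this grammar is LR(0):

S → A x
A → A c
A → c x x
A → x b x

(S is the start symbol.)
Yes, the grammar is LR(0)

Augment with S' → S and build the canonical LR(0) collection (I0 = CLOSURE({[S' → . S]}), then GOTO on every symbol after a dot until no new states appear). It has 11 states:
  I0: { [A → . A c], [A → . c x x], [A → . x b x], [S → . A x], [S' → . S] }  — shift
  I1: { [A → A . c], [S → A . x] }  — shift
  I2: { [S' → S .] }  — accept
  I3: { [A → c . x x] }  — shift
  I4: { [A → x . b x] }  — shift
  I5: { [A → x b . x] }  — shift
  I6: { [A → x b x .] }  — reduce
  I7: { [A → c x . x] }  — shift
  I8: { [A → c x x .] }  — reduce
  I9: { [A → A c .] }  — reduce
  I10: { [S → A x .] }  — reduce

Every state is either a pure shift/goto state or contains exactly one complete item and nothing to shift — no conflicts. The grammar is LR(0).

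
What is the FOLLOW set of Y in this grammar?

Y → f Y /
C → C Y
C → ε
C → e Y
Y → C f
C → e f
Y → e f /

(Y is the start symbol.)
{ $, '/', 'e', 'f' }

Y is the start symbol, so $ ∈ FOLLOW(Y).
In Y → f Y /: Y is followed by '/', add FIRST('/') \ {ε} = { '/' }
In C → C Y: Y is at the end, add FOLLOW(C)
In C → e Y: Y is at the end, add FOLLOW(C)

The FOLLOW sets referred to above (computed the same way, to a fixed point):
  FOLLOW(C) = { 'e', 'f' }

Taking the union: FOLLOW(Y) = { $, '/', 'e', 'f' }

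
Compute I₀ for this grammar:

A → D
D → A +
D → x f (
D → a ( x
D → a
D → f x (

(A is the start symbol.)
First, augment the grammar with A' → A
I₀ = CLOSURE({ [A' → . A] }):
  [A' → . A] has the dot before A: add [A → . D]
  [A → . D] has the dot before D: add [D → . A +], [D → . x f (], [D → . a ( x], [D → . a], [D → . f x (]
No further items can be added.

I₀ = { [A → . D], [A' → . A], [D → . A +], [D → . a ( x], [D → . a], [D → . f x (], [D → . x f (] }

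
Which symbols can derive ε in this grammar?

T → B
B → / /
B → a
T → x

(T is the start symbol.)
None

A non-terminal is nullable if it can derive ε (the empty string): either it has an ε-production, or it has a production whose right-hand side consists entirely of nullable non-terminals.

There are no ε-productions, so no non-terminal can derive ε.
No non-terminals are nullable.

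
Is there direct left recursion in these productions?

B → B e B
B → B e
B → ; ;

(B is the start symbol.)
Yes, B is left-recursive

Direct left recursion occurs when N → N α for some non-terminal N (the right-hand side begins with the left-hand side itself).

B → B e B: LEFT RECURSIVE (starts with B)
B → B e: LEFT RECURSIVE (starts with B)
B → ; ;: starts with ';'

The grammar has direct left recursion on: B.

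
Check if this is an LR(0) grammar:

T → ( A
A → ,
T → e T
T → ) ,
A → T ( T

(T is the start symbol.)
Yes, the grammar is LR(0)

Augment with T' → T and build the canonical LR(0) collection (I0 = CLOSURE({[T' → . T]}), then GOTO on every symbol after a dot until no new states appear). It has 12 states:
  I0: { [T → . ( A], [T → . ) ,], [T → . e T], [T' → . T] }  — shift
  I1: { [A → . ,], [A → . T ( T], [T → ( . A], [T → . ( A], [T → . ) ,], [T → . e T] }  — shift
  I2: { [T → ) . ,] }  — shift
  I3: { [T' → T .] }  — accept
  I4: { [T → . ( A], [T → . ) ,], [T → . e T], [T → e . T] }  — shift
  I5: { [T → e T .] }  — reduce
  I6: { [T → ) , .] }  — reduce
  I7: { [A → , .] }  — reduce
  I8: { [T → ( A .] }  — reduce
  I9: { [A → T . ( T] }  — shift
  I10: { [A → T ( . T], [T → . ( A], [T → . ) ,], [T → . e T] }  — shift
  I11: { [A → T ( T .] }  — reduce

Every state is either a pure shift/goto state or contains exactly one complete item and nothing to shift — no conflicts. The grammar is LR(0).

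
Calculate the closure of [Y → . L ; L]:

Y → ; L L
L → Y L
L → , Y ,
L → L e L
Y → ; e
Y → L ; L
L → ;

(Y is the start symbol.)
{ [L → . , Y ,], [L → . ;], [L → . L e L], [L → . Y L], [Y → . ; L L], [Y → . ; e], [Y → . L ; L] }

Start with: [Y → . L ; L]
  [Y → . L ; L] has the dot before L: add [L → . Y L], [L → . , Y ,], [L → . L e L], [L → . ;]
  [L → . Y L] has the dot before Y: add [Y → . ; L L], [Y → . ; e]
No further items can be added.

CLOSURE = { [L → . , Y ,], [L → . ;], [L → . L e L], [L → . Y L], [Y → . ; L L], [Y → . ; e], [Y → . L ; L] }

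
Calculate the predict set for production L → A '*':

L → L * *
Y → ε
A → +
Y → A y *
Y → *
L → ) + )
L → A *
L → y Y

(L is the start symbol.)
PREDICT(L → A '*') = (FIRST(RHS) \ {ε}) ∪ (FOLLOW(L) if ε ∈ FIRST(RHS), i.e. RHS ⇒* ε)
FIRST(A) = { '+' }
FIRST(A '*') = { '+' }
ε ∉ FIRST(A '*'), so FOLLOW(L) is not added.
PREDICT(L → A '*') = { '+' }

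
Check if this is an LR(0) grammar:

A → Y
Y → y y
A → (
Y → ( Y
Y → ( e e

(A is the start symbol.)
No. Shift-reduce conflict between [A → ( .] and [Y → . ( Y]

Augment with A' → A and build the canonical LR(0) collection (I0 = CLOSURE({[A' → . A]}), then GOTO on every symbol after a dot until no new states appear). It has 10 states:
  I0: { [A → . (], [A → . Y], [A' → . A], [Y → . ( Y], [Y → . ( e e], [Y → . y y] }  — shift
  I1: { [A → ( .], [Y → ( . Y], [Y → ( . e e], [Y → . ( Y], [Y → . ( e e], [Y → . y y] }  — shift, reduce
  I2: { [A' → A .] }  — accept
  I3: { [A → Y .] }  — reduce
  I4: { [Y → y . y] }  — shift
  I5: { [Y → y y .] }  — reduce
  I6: { [Y → ( . Y], [Y → ( . e e], [Y → . ( Y], [Y → . ( e e], [Y → . y y] }  — shift
  I7: { [Y → ( Y .] }  — reduce
  I8: { [Y → ( e . e] }  — shift
  I9: { [Y → ( e e .] }  — reduce

Conflict in state I1:
  Shift-reduce conflict between [A → ( .] and [Y → . ( Y]
So the grammar is NOT LR(0).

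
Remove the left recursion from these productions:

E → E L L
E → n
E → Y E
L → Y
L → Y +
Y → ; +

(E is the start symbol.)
E is directly left-recursive. The standard transformation for
  A → A α₁ | ... | A α_m | β₁ | ... | β_n
is
  A  → β₁ A' | ... | β_n A'
  A' → α₁ A' | ... | α_m A' | ε

E → n becomes E → n E'
E → Y E becomes E → Y E E'
E → E L L becomes E' → L L E'
Add E' → ε

Productions for other non-terminals are unchanged:
  L → Y
  L → Y +
  Y → ; +

Resulting grammar:
E → n E'
E → Y E E'
E' → L L E'
E' → ε
L → Y
L → Y +
Y → ; +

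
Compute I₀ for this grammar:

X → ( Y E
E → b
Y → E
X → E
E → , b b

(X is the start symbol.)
First, augment the grammar with X' → X
I₀ = CLOSURE({ [X' → . X] }):
  [X' → . X] has the dot before X: add [X → . ( Y E], [X → . E]
  [X → . E] has the dot before E: add [E → . b], [E → . , b b]
No further items can be added.

I₀ = { [E → . , b b], [E → . b], [X → . ( Y E], [X → . E], [X' → . X] }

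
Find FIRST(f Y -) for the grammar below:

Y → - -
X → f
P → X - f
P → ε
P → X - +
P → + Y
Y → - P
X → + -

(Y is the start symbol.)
{ 'f' }

To compute FIRST(f Y -), process the symbols left to right:
Symbol f is a terminal. Add 'f' and stop.
FIRST(f Y -) = { 'f' }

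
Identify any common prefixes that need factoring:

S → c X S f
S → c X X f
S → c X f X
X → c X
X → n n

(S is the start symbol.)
Left-factoring is needed when two productions for the same non-terminal
share a common prefix on the right-hand side.

Productions for S:
  S → c X S f
  S → c X X f
  S → c X f X
Productions for X:
  X → c X
  X → n n

Found common prefix 'c X' in productions for S

Answer: Yes, S has productions with common prefix 'c X'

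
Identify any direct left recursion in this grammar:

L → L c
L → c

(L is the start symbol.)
L → L c: LEFT RECURSIVE (starts with L)
L → c: starts with c

The grammar has direct left recursion on: L.

Answer: Yes, L is left-recursive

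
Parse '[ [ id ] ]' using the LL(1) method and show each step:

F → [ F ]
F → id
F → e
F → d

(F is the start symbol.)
Stack is shown with the top on the left.

Stack      Input         Action
-------------------------------
F $        [ [ id ] ] $  output F → [ F ]
[ F ] $    [ [ id ] ] $  match '['
F ] $      [ id ] ] $    output F → [ F ]
[ F ] ] $  [ id ] ] $    match '['
F ] ] $    id ] ] $      output F → id
id ] ] $   id ] ] $      match 'id'
] ] $      ] ] $         match ']'
] $        ] $           match ']'
$          $             accept

The string is accepted.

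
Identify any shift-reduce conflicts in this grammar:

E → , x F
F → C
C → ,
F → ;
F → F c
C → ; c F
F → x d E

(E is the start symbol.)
A shift-reduce conflict occurs when an LR(0) state has both:
  - a complete (reduce) item [A → α .] (dot at the end), and
  - a shift item [B → β . c γ] (dot before a terminal).

Augment with E' → E and build the canonical LR(0) collection (I0 = CLOSURE({[E' → . E]}), then GOTO on every symbol after a dot until no new states appear). It has 14 states:
  I0: { [E → . , x F], [E' → . E] }  — shift
  I1: { [E → , . x F] }  — shift
  I2: { [E' → E .] }  — accept
  I3: { [C → . ,], [C → . ; c F], [E → , x . F], [F → . ;], [F → . C], [F → . F c], [F → . x d E] }  — shift
  I4: { [C → , .] }  — reduce
  I5: { [C → ; . c F], [F → ; .] }  — shift, reduce
  I6: { [F → C .] }  — reduce
  I7: { [E → , x F .], [F → F . c] }  — shift, reduce
  I8: { [F → x . d E] }  — shift
  I9: { [E → . , x F], [F → x d . E] }  — shift
  I10: { [F → x d E .] }  — reduce
  I11: { [F → F c .] }  — reduce
  I12: { [C → . ,], [C → . ; c F], [C → ; c . F], [F → . ;], [F → . C], [F → . F c], [F → . x d E] }  — shift
  I13: { [C → ; c F .], [F → F . c] }  — shift, reduce

I5 contains reduce item [F → ; .] and shift item [C → ; . c F] — shift-reduce conflict.
I7 contains reduce item [E → , x F .] and shift item [F → F . c] — shift-reduce conflict.
I13 contains reduce item [C → ; c F .] and shift item [F → F . c] — shift-reduce conflict.

Answer: Yes — I5: [F → ; .] vs [C → ; . c F]; I7: [E → , x F .] vs [F → F . c]; I13: [C → ; c F .] vs [F → F . c]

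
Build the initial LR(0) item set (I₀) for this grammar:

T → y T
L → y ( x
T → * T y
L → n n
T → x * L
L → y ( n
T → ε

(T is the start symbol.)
{ [T → . * T y], [T → . x * L], [T → . y T], [T → .], [T' → . T] }

First, augment the grammar with T' → T
I₀ = CLOSURE({ [T' → . T] }):
  [T' → . T] has the dot before T: add [T → . y T], [T → . * T y], [T → . x * L], [T → .]
No further items can be added.

I₀ = { [T → . * T y], [T → . x * L], [T → . y T], [T → .], [T' → . T] }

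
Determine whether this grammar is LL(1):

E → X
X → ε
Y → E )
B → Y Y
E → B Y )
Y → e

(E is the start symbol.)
No. Predict set conflict for E: { ')' }

A grammar is LL(1) if for each non-terminal N with multiple productions, the predict sets of those productions are pairwise disjoint, where PREDICT(N → α) = (FIRST(α) \ {ε}) ∪ (FOLLOW(N) if α ⇒* ε).

Relevant sets:
  FIRST(X) = { ε }
  FIRST(B) = { ')', 'e' }
  FIRST(E) = { ')', 'e', ε }
  FOLLOW(E) = { $, ')' }

For E:
  PREDICT(E → X) = { $, ')' }
  PREDICT(E → B Y ')') = { ')', 'e' }
For Y:
  PREDICT(Y → E ')') = { ')', 'e' }
  PREDICT(Y → e) = { 'e' }
X, B have a single production, so nothing to check there.

Conflict found: Predict set conflict for E: { ')' }
The grammar is NOT LL(1).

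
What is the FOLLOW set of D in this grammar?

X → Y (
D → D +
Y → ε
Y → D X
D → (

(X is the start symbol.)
To compute FOLLOW(D), find every occurrence of D on a right-hand side N → α D β: add FIRST(β) \ {ε}, and if β is empty or nullable also add FOLLOW(N). Iterate to a fixed point.

In D → D +: D is followed by '+', add FIRST('+') \ {ε} = { '+' }
In Y → D X: D is followed by X, add FIRST(X) \ {ε} = { '(' }

Taking the union: FOLLOW(D) = { '(', '+' }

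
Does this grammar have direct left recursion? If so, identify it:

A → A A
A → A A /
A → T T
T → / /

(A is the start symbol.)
A → A A: LEFT RECURSIVE (starts with A)
A → A A /: LEFT RECURSIVE (starts with A)
A → T T: starts with T
T → / /: starts with '/'

The grammar has direct left recursion on: A.

Answer: Yes, A is left-recursive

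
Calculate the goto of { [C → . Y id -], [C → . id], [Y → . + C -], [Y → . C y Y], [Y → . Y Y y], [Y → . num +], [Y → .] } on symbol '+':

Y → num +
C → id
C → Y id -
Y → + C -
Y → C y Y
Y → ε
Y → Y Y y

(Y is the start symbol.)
{ [C → . Y id -], [C → . id], [Y → + . C -], [Y → . + C -], [Y → . C y Y], [Y → . Y Y y], [Y → . num +], [Y → .] }

GOTO(I, '+') = CLOSURE({ [A → αX.β] : [A → α.Xβ] ∈ I, X = '+' })

Items with dot before '+', with the dot advanced:
  [Y → . + C -] → [Y → + . C -]
Closure of the advanced items:
  [Y → + . C -] has the dot before C: add [C → . id], [C → . Y id -]
  [C → . Y id -] has the dot before Y: add [Y → . num +], [Y → . + C -], [Y → . C y Y], [Y → .], [Y → . Y Y y]

GOTO = { [C → . Y id -], [C → . id], [Y → + . C -], [Y → . + C -], [Y → . C y Y], [Y → . Y Y y], [Y → . num +], [Y → .] }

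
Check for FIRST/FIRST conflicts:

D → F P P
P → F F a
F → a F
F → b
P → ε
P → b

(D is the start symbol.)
Yes. P → F F a / P → b on { 'b' }

FIRST sets of the non-terminals at (or reachable through a nullable prefix from) the front of some alternative:
  FIRST(F) = { 'a', 'b' }

Productions for P:
  P → F F a: FIRST = { 'a', 'b' }
  P → ε: FIRST = { ε }
  P → b: FIRST = { 'b' }
Productions for F:
  F → a F: FIRST = { 'a' }
  F → b: FIRST = { 'b' }
D has only one production, so no FIRST/FIRST conflict is possible there.

Conflict for P: P → F F a and P → b
  Overlap: { 'b' }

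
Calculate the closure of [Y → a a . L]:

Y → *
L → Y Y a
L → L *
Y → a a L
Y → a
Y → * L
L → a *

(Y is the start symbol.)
{ [L → . L *], [L → . Y Y a], [L → . a *], [Y → . * L], [Y → . *], [Y → . a a L], [Y → . a], [Y → a a . L] }

Start with: [Y → a a . L]
  [Y → a a . L] has the dot before L: add [L → . Y Y a], [L → . L *], [L → . a *]
  [L → . Y Y a] has the dot before Y: add [Y → . *], [Y → . a a L], [Y → . a], [Y → . * L]
No further items can be added.

CLOSURE = { [L → . L *], [L → . Y Y a], [L → . a *], [Y → . * L], [Y → . *], [Y → . a a L], [Y → . a], [Y → a a . L] }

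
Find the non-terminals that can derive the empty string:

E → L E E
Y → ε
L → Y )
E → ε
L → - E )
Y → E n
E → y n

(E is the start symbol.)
ε-productions: Y → ε, E → ε
So Y, E are immediately nullable.
No further non-terminal can be added: every production for the remaining non-terminals contains a terminal or a non-nullable non-terminal.
Nullable = { 'E', 'Y' }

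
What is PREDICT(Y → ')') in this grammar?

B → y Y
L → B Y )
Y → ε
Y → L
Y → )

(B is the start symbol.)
{ ')' }

PREDICT(Y → ')') = (FIRST(RHS) \ {ε}) ∪ (FOLLOW(Y) if ε ∈ FIRST(RHS), i.e. RHS ⇒* ε)
FIRST(')') = { ')' }
ε ∉ FIRST(')'), so FOLLOW(Y) is not added.
PREDICT(Y → ')') = { ')' }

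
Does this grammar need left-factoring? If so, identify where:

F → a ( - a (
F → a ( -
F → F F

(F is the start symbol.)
Left-factoring is needed when two productions for the same non-terminal
share a common prefix on the right-hand side.

Productions for F:
  F → a ( - a (
  F → a ( -
  F → F F

Found common prefix 'a ( -' in productions for F

Answer: Yes, F has productions with common prefix 'a ( -'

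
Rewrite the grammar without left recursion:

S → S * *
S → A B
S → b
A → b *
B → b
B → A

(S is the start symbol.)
S is directly left-recursive. The standard transformation for
  A → A α₁ | ... | A α_m | β₁ | ... | β_n
is
  A  → β₁ A' | ... | β_n A'
  A' → α₁ A' | ... | α_m A' | ε

S → A B becomes S → A B S'
S → b becomes S → b S'
S → S * * becomes S' → * * S'
Add S' → ε

Productions for other non-terminals are unchanged:
  A → b *
  B → b
  B → A

Resulting grammar:
S → A B S'
S → b S'
S' → * * S'
S' → ε
A → b *
B → b
B → A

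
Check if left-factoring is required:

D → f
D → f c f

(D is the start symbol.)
Yes, D has productions with common prefix 'f'

Left-factoring is needed when two productions for the same non-terminal
share a common prefix on the right-hand side.

Productions for D:
  D → f
  D → f c f

Found common prefix 'f' in productions for D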